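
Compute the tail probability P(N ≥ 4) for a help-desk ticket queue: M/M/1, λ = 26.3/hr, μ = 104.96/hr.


ρ = 26.3/104.96 = 0.2506
P(N ≥ n) = ρ^n = 0.2506^4 = 0.003942

Final: 0.003942


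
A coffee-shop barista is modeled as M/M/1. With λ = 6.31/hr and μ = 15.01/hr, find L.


ρ = λ/μ = 6.31/15.01 = 0.4204
L = ρ/(1−ρ) = 0.4204/(1 − 0.4204) = 0.4204/0.5796 = 0.7253

Final: 0.7253


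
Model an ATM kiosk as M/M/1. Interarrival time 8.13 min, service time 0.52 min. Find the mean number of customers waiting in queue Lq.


λ = 60/8.13 = 7.3801 /hr
μ = 60/0.52 = 115.3846 /hr
ρ = λ/μ = 7.3801/115.3846 = 0.06396
Lq = ρ²/(1−ρ) = 0.004091/0.9360 = 0.004371

Final: 0.004371


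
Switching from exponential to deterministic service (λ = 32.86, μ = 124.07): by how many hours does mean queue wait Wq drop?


ρ = 32.86/124.07 = 0.2649
Wq(M/M/1) = ρ/(μ−λ) = 0.2649/91.21 = 0.002904 hr
Wq(M/D/1) = ρ/(2(μ−λ)) = 0.001452 hr
Savings = 0.002904 − 0.001452 = 0.001452 hr

Final: 0.001452 hr


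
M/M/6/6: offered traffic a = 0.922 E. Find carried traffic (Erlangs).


B(6,0.922) = 0.0003394 (Erlang-B)
Carried load = a(1 − B) = 0.922·(1 − 0.0003394) = 0.922·0.999661 = 0.9217 E

Final: 0.9217 Erlangs


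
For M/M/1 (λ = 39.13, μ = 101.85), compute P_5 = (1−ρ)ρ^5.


ρ = 39.13/101.85 = 0.3842
P_n = (1−ρ)·ρ^n = (1 − 0.3842)·0.3842^5 = 0.6158·0.008370 = 0.005155

Final: 0.005155


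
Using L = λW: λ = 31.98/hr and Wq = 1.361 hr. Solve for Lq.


Lq = λWq = 31.98·1.361 = 43.5248

Final: 43.5248


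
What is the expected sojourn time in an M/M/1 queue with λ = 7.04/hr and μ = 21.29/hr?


W = 1/(μ−λ) = 1/(21.29 − 7.04) = 1/14.25 = 0.07018 hr

Final: 0.07018 hr


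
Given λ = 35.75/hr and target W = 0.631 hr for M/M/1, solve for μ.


W = 1/(μ−λ) ⇒ μ − λ = 1/W = 1/0.631 = 1.5848
μ = λ + 1/W = 35.75 + 1.5848 = 37.3348 per hr

Final: 37.3348 /hr


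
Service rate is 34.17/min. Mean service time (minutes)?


Mean service time = 1/μ = 1/34.17 minute = 0.02927 minute
In minutes: 0.02927 × 1 = 0.02927 min

Final: 0.02927 min


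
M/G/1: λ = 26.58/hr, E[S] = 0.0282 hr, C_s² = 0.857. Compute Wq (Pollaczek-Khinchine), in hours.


ρ = λ·E[S] = 26.58·0.0282 = 0.7496
E[S²] = E[S]²(1+C_s²) = 0.0282²·(1+0.857) = 0.001477
Wq = λ·E[S²]/(2(1−ρ)) = 26.58·0.001477/(2·0.2504) = 0.07837 hr

Final: 0.07837 hr


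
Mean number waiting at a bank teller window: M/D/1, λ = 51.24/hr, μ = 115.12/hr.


ρ = 51.24/115.12 = 0.4451
M/D/1: Lq = ρ²/(2(1−ρ)) = 0.1981/(2·0.5549) = 0.17851

Final: 0.17851


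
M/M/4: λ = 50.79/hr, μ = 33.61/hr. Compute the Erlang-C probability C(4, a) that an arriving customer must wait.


a = λ/μ = 1.5112; ρ = a/4 = 0.3778
P₀ = 0.218469 (from M/M/c formula)
C(c,a) = [a^c/(c!(1−ρ))]·P₀ = [5.21481/(24·0.6222)]·0.218469
= 0.34921·0.218469 = 0.076292

Final: 0.076292


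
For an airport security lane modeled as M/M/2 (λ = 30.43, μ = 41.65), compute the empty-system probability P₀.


a = λ/μ = 30.43/41.65 = 0.7306; ρ = a/c = 0.3653
Σ_{k=0}^{1} a^k/k! (terms k=0..1) = 1.00000 + 0.73061 = 1.73061
Tail: a^2/(2!(1−ρ)) = 0.53379/(2·0.6347) = 0.42051
P₀ = 1/(1.73061 + 0.42051) = 1/2.15113 = 0.464873

Final: 0.464873


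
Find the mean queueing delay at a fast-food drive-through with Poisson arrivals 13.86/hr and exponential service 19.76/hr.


ρ = 13.86/19.76 = 0.7014
Wq = ρ/(μ−λ) = 0.7014/(19.76 − 13.86) = 0.7014/5.90 = 0.1189 hr

Final: 0.1189 hr


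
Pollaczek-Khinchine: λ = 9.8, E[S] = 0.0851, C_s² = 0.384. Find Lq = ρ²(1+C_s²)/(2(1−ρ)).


ρ = λ·E[S] = 9.8·0.0851 = 0.8340
Lq = ρ²(1+C_s²)/(2(1−ρ)) = 0.6955·(1+0.384)/(2·0.1660)
= 0.6955·1.3840/0.3320 = 2.89906

Final: 2.89906


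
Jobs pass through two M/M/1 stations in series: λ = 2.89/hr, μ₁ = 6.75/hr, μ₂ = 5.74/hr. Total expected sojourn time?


Each node sees arrival rate λ = 2.89/hr (tandem ⇒ throughput preserved).
W₁ = 1/(μ₁−λ) = 1/(6.75−2.89) = 0.25907 hr
W₂ = 1/(μ₂−λ) = 1/(5.74−2.89) = 0.35088 hr
W_total = W₁ + W₂ = 0.25907 + 0.35088 = 0.60994 hr

Final: 0.60994 hr


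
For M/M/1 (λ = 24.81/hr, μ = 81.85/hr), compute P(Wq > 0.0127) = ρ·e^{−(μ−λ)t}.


ρ = 24.81/81.85 = 0.3031
P(Wq > t) = ρ·e^{−(μ−λ)t} = 0.3031·e^{−0.7244}
= 0.3031·0.484611 = 0.146893

Final: 0.146893


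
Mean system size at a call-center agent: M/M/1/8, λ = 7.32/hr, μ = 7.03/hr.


ρ = 7.32/7.03 = 1.0413
L = ρ[1 − (K+1)ρ^K + Kρ^(K+1)] / [(1−ρ)(1−ρ^(K+1))]
Numerator: 1.0413·(1 − 9·1.381803 + 8·1.438805) = 0.077273
Denominator: (-0.04125)·(-0.438805) = 0.018101
L = 0.077273/0.018101 = 4.2689

Final: 4.2689


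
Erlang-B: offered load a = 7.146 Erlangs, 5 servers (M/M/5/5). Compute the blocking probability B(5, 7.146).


B(c,a) = (a^c/c!) / Σ_{k=0}^{c} a^k/k!
a^5/5! = 155.286540
Σ terms (k=0..5): 1.00000 + 7.14600 + 25.53266 + 60.81879 + 108.65277 + 155.28654 = 358.436760
B = 155.286540/358.436760 = 0.433233

Final: 0.433233


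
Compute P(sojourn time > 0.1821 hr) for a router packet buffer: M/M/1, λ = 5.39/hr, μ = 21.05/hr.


W ~ Exponential(μ−λ) for M/M/1.
μ − λ = 21.05 − 5.39 = 15.6600
P(W > t) = e^{−(μ−λ)t} = e^{−2.8517} = 0.057747

Final: 0.057747


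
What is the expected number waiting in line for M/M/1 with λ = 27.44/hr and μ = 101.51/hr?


ρ = 27.44/101.51 = 0.2703
Lq = ρ²/(1−ρ) = 0.07307/0.7297 = 0.1001

Final: 0.1001


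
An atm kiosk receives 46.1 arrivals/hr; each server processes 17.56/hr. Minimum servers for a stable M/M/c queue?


Stability requires cμ > λ ⇔ c > λ/μ.
λ/μ = 46.1/17.56 = 2.6253
Minimum integer c = ⌊2.6253⌋ + 1 = 3
Check: 3·17.56 = 52.68 > 46.1, while 2·17.56 = 35.12 ≤ 46.1

Final: 3 servers


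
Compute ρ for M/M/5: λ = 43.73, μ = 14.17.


ρ = λ/(cμ) = 43.73/(5·14.17) = 43.73/70.85 = 0.6172

Final: 0.6172


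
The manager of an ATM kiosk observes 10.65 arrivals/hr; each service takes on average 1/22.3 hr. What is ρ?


ρ = λ/μ = 10.65/22.3 = 0.4776

Final: 0.4776


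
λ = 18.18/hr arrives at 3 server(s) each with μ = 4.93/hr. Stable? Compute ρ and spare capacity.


Total capacity cμ = 3·4.93 = 14.79/hr
ρ = λ/(cμ) = 18.18/14.79 = 1.2292
Stable ⇔ ρ < 1: NO
Spare capacity = cμ − λ = 14.79 − 18.18 = -3.39/hr

Final: ρ = 1.2292; unstable; margin = -3.39/hr


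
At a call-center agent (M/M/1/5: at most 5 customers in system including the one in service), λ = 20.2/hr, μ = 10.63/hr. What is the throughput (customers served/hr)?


ρ = 1.9003; P_K = (1−ρ)ρ^5/(1−ρ^6) = 0.484042
λ_eff = λ(1 − P_K) = 20.2·(1 − 0.484042) = 20.2·0.515958 = 10.4224 /hr

Final: 10.4224 /hr


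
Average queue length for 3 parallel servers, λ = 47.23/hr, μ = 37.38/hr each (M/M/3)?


a = λ/μ = 1.2635; ρ = a/3 = 0.4212
P₀ = 0.274533
Lq = P₀·a^c·ρ / (c!·(1−ρ)²) = 0.274533·2.01714·0.4212/(6·0.33504)
= 0.11602

Final: 0.11602


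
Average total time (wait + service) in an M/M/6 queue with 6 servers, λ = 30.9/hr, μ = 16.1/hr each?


a = 1.9193; ρ = 0.3199; P₀ = 0.146547
Lq = P₀·a^c·ρ/(c!(1−ρ)²) = 0.007035
Wq = Lq/λ = 0.007035/30.9 = 0.0002277 hr
W = Wq + 1/μ = 0.0002277 + 0.06211 = 0.06234 hr

Final: 0.06234 hr


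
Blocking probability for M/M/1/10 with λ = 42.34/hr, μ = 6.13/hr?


ρ = λ/μ = 42.34/6.13 = 6.9070
P_K = (1−ρ)ρ^K/(1−ρ^(K+1)) = (-5.9070·247117664.976967)/(1 − 1706845340.150860)
= -1459727675.173893/-1706845339.150860 = 0.855220

Final: 0.855220


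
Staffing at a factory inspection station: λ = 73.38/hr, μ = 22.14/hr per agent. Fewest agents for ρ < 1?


Stability requires cμ > λ ⇔ c > λ/μ.
λ/μ = 73.38/22.14 = 3.3144
Minimum integer c = ⌊3.3144⌋ + 1 = 4
Check: 4·22.14 = 88.56 > 73.38, while 3·22.14 = 66.42 ≤ 73.38

Final: 4 servers


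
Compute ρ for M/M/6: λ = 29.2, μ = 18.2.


ρ = λ/(cμ) = 29.2/(6·18.2) = 29.2/109.20 = 0.2674

Final: 0.2674


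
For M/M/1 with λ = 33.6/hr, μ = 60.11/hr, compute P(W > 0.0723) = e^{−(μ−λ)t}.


W ~ Exponential(μ−λ) for M/M/1.
μ − λ = 60.11 − 33.6 = 26.5100
P(W > t) = e^{−(μ−λ)t} = e^{−1.9167} = 0.147096

Final: 0.147096


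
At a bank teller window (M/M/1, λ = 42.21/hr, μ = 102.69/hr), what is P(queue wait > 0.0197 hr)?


ρ = 42.21/102.69 = 0.4110
P(Wq > t) = ρ·e^{−(μ−λ)t} = 0.4110·e^{−1.1915}
= 0.4110·0.303779 = 0.124866

Final: 0.124866


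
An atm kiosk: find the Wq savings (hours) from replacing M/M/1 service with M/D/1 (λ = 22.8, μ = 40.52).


ρ = 22.8/40.52 = 0.5627
Wq(M/M/1) = ρ/(μ−λ) = 0.5627/17.72 = 0.03175 hr
Wq(M/D/1) = ρ/(2(μ−λ)) = 0.01588 hr
Savings = 0.03175 − 0.01588 = 0.01588 hr

Final: 0.01588 hr


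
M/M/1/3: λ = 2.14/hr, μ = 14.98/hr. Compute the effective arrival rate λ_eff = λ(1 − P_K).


ρ = 0.1429; P_K = (1−ρ)ρ^3/(1−ρ^4) = 0.002500
λ_eff = λ(1 − P_K) = 2.14·(1 − 0.002500) = 2.14·0.997500 = 2.1347 /hr

Final: 2.1347 /hr


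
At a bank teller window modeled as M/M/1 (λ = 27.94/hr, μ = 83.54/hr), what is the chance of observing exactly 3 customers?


ρ = 27.94/83.54 = 0.3345
P_n = (1−ρ)·ρ^n = (1 − 0.3345)·0.3345^3 = 0.6655·0.037411 = 0.024899

Final: 0.024899


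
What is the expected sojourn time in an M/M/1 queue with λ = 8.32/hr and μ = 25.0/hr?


W = 1/(μ−λ) = 1/(25.0 − 8.32) = 1/16.68 = 0.05995 hr

Final: 0.05995 hr


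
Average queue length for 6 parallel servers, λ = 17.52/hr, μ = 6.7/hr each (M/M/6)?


a = λ/μ = 2.6149; ρ = a/6 = 0.4358
P₀ = 0.072632
Lq = P₀·a^c·ρ / (c!·(1−ρ)²) = 0.072632·319.70969·0.4358/(720·0.31830)
= 0.04416

Final: 0.04416


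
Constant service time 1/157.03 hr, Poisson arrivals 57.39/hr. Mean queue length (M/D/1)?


ρ = 57.39/157.03 = 0.3655
M/D/1: Lq = ρ²/(2(1−ρ)) = 0.1336/(2·0.6345) = 0.10525

Final: 0.10525


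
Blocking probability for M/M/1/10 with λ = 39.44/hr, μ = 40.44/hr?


ρ = λ/μ = 39.44/40.44 = 0.9753
P_K = (1−ρ)ρ^K/(1−ρ^(K+1)) = (0.02473·0.778498)/(1 − 0.759247)
= 0.019251/0.240753 = 0.079961

Final: 0.079961


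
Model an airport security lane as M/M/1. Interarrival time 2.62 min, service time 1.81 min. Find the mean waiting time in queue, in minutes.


λ = 60/2.62 = 22.9008 /hr
μ = 60/1.81 = 33.1492 /hr
ρ = λ/μ = 22.9008/33.1492 = 0.6908
Wq = ρ/(μ−λ) = 0.6908/(33.1492−22.9008) = 0.06741 hr
In minutes: 0.06741·60 = 4.045 min

Final: 4.045 min


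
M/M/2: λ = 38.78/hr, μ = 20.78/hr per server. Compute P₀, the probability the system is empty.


a = λ/μ = 38.78/20.78 = 1.8662; ρ = a/c = 0.9331
Σ_{k=0}^{1} a^k/k! (terms k=0..1) = 1.00000 + 1.86622 = 2.86622
Tail: a^2/(2!(1−ρ)) = 3.48277/(2·0.06689) = 26.03306
P₀ = 1/(2.86622 + 26.03306) = 1/28.89928 = 0.034603

Final: 0.034603


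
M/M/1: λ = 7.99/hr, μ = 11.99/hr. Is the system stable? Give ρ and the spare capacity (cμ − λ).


Total capacity cμ = 1·11.99 = 11.99/hr
ρ = λ/(cμ) = 7.99/11.99 = 0.6664
Stable ⇔ ρ < 1: YES
Spare capacity = cμ − λ = 11.99 − 7.99 = 4.00/hr

Final: ρ = 0.6664; stable; margin = 4.00/hr


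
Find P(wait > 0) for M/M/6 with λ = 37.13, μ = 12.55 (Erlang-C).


a = λ/μ = 2.9586; ρ = a/6 = 0.4931
P₀ = 0.051098 (from M/M/c formula)
C(c,a) = [a^c/(c!(1−ρ))]·P₀ = [670.63674/(720·0.5069)]·0.051098
= 1.83750·0.051098 = 0.093893

Final: 0.093893


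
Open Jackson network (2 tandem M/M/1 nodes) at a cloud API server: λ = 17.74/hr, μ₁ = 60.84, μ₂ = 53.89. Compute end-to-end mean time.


Each node sees arrival rate λ = 17.74/hr (tandem ⇒ throughput preserved).
W₁ = 1/(μ₁−λ) = 1/(60.84−17.74) = 0.02320 hr
W₂ = 1/(μ₂−λ) = 1/(53.89−17.74) = 0.02766 hr
W_total = W₁ + W₂ = 0.02320 + 0.02766 = 0.05086 hr

Final: 0.05086 hr


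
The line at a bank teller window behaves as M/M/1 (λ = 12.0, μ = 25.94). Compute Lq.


ρ = 12.0/25.94 = 0.4626
Lq = ρ²/(1−ρ) = 0.2140/0.5374 = 0.3982

Final: 0.3982


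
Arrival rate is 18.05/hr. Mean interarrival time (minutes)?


Mean interarrival time = 1/λ = 1/18.05 hour = 0.05540 hour
In minutes: 0.05540 × 60 = 3.3241 min

Final: 3.3241 min


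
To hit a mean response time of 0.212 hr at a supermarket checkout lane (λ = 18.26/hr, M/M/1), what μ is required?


W = 1/(μ−λ) ⇒ μ − λ = 1/W = 1/0.212 = 4.7170
μ = λ + 1/W = 18.26 + 4.7170 = 22.9770 per hr

Final: 22.9770 /hr


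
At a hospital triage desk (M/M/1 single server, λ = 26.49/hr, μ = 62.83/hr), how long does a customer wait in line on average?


ρ = 26.49/62.83 = 0.4216
Wq = ρ/(μ−λ) = 0.4216/(62.83 − 26.49) = 0.4216/36.34 = 0.01160 hr

Final: 0.01160 hr


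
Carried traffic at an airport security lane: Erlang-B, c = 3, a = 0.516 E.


B(3,0.516) = 0.013695 (Erlang-B)
Carried load = a(1 − B) = 0.516·(1 − 0.013695) = 0.516·0.986305 = 0.5089 E

Final: 0.5089 Erlangs


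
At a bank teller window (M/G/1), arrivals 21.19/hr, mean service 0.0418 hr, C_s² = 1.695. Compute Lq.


ρ = λ·E[S] = 21.19·0.0418 = 0.8857
Lq = ρ²(1+C_s²)/(2(1−ρ)) = 0.7845·(1+1.695)/(2·0.1143)
= 0.7845·2.6950/0.2285 = 9.25245

Final: 9.25245


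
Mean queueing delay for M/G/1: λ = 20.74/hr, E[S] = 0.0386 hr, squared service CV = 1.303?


ρ = λ·E[S] = 20.74·0.0386 = 0.8006
E[S²] = E[S]²(1+C_s²) = 0.0386²·(1+1.303) = 0.003431
Wq = λ·E[S²]/(2(1−ρ)) = 20.74·0.003431/(2·0.1994) = 0.17842 hr

Final: 0.17842 hr


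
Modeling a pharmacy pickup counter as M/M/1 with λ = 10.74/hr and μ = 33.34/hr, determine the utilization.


ρ = λ/μ = 10.74/33.34 = 0.3221

Final: 0.3221


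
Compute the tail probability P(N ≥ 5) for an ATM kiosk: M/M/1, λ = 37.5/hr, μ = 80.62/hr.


ρ = 37.5/80.62 = 0.4651
P(N ≥ n) = ρ^n = 0.4651^5 = 0.021774

Final: 0.021774


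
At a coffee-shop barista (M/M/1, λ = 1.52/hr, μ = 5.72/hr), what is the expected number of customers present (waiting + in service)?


ρ = λ/μ = 1.52/5.72 = 0.2657
L = ρ/(1−ρ) = 0.2657/(1 − 0.2657) = 0.2657/0.7343 = 0.3619

Final: 0.3619


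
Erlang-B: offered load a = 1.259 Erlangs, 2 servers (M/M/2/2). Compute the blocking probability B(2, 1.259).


B(c,a) = (a^c/c!) / Σ_{k=0}^{c} a^k/k!
a^2/2! = 0.792540
Σ terms (k=0..2): 1.00000 + 1.25900 + 0.79254 = 3.051540
B = 0.792540/3.051540 = 0.259718

Final: 0.259718


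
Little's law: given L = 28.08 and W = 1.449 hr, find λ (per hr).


λ = L/W = 28.08/1.449 = 19.3789 /hr

Final: 19.3789 /hr


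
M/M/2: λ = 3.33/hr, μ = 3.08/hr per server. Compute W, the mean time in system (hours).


a = 1.0812; ρ = 0.5406; P₀ = 0.298209
Lq = P₀·a^c·ρ/(c!(1−ρ)²) = 0.44641
Wq = Lq/λ = 0.44641/3.33 = 0.13406 hr
W = Wq + 1/μ = 0.13406 + 0.32468 = 0.45873 hr

Final: 0.45873 hr


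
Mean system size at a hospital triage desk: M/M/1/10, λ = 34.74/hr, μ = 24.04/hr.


ρ = 34.74/24.04 = 1.4451
L = ρ[1 − (K+1)ρ^K + Kρ^(K+1)] / [(1−ρ)(1−ρ^(K+1))]
Numerator: 1.4451·(1 − 11·39.714903 + 10·57.391670) = 199.498873
Denominator: (-0.4451)·(-56.391670) = 25.099454
L = 199.498873/25.099454 = 7.9483

Final: 7.9483


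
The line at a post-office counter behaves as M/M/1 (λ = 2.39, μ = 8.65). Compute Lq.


ρ = 2.39/8.65 = 0.2763
Lq = ρ²/(1−ρ) = 0.07634/0.7237 = 0.1055

Final: 0.1055


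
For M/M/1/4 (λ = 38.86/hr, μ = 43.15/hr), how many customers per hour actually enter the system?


ρ = 0.9006; P_K = (1−ρ)ρ^4/(1−ρ^5) = 0.160444
λ_eff = λ(1 − P_K) = 38.86·(1 − 0.160444) = 38.86·0.839556 = 32.6252 /hr

Final: 32.6252 /hr


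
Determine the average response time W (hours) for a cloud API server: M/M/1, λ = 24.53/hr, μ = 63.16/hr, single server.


W = 1/(μ−λ) = 1/(63.16 − 24.53) = 1/38.63 = 0.02589 hr

Final: 0.02589 hr


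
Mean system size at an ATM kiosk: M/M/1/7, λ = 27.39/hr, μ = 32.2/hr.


ρ = 27.39/32.2 = 0.8506
L = ρ[1 − (K+1)ρ^K + Kρ^(K+1)] / [(1−ρ)(1−ρ^(K+1))]
Numerator: 0.8506·(1 − 8·0.322220 + 7·0.274088) = 0.289933
Denominator: (0.1494)·(0.725912) = 0.108436
L = 0.289933/0.108436 = 2.6738

Final: 2.6738


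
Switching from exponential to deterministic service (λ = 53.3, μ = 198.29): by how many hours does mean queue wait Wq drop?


ρ = 53.3/198.29 = 0.2688
Wq(M/M/1) = ρ/(μ−λ) = 0.2688/144.99 = 0.001854 hr
Wq(M/D/1) = ρ/(2(μ−λ)) = 0.0009270 hr
Savings = 0.001854 − 0.0009270 = 0.0009270 hr

Final: 0.0009270 hr


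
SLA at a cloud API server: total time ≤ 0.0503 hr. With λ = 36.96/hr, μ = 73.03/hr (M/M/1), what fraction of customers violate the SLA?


W ~ Exponential(μ−λ) for M/M/1.
μ − λ = 73.03 − 36.96 = 36.0700
P(W > t) = e^{−(μ−λ)t} = e^{−1.8143} = 0.162949

Final: 0.162949


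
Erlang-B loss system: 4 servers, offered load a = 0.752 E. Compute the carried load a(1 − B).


B(4,0.752) = 0.006288 (Erlang-B)
Carried load = a(1 − B) = 0.752·(1 − 0.006288) = 0.752·0.993712 = 0.7473 E

Final: 0.7473 Erlangs


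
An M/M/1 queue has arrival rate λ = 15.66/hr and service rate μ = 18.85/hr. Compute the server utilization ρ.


ρ = λ/μ = 15.66/18.85 = 0.8308

Final: 0.8308


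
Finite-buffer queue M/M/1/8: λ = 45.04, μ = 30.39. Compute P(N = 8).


ρ = λ/μ = 45.04/30.39 = 1.4821
P_K = (1−ρ)ρ^K/(1−ρ^(K+1)) = (-0.4821·23.277774)/(1 − 34.499209)
= -11.221434/-33.499209 = 0.334976

Final: 0.334976


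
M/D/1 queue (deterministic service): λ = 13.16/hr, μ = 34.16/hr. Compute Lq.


ρ = 13.16/34.16 = 0.3852
M/D/1: Lq = ρ²/(2(1−ρ)) = 0.1484/(2·0.6148) = 0.12071

Final: 0.12071


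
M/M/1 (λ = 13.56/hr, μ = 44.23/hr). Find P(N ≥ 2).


ρ = 13.56/44.23 = 0.3066
P(N ≥ n) = ρ^n = 0.3066^2 = 0.093991

Final: 0.093991


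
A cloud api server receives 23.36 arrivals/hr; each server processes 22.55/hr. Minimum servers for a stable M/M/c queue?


Stability requires cμ > λ ⇔ c > λ/μ.
λ/μ = 23.36/22.55 = 1.0359
Minimum integer c = ⌊1.0359⌋ + 1 = 2
Check: 2·22.55 = 45.10 > 23.36, while 1·22.55 = 22.55 ≤ 23.36

Final: 2 servers


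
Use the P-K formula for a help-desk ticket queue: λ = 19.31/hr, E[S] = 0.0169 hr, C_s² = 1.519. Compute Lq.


ρ = λ·E[S] = 19.31·0.0169 = 0.3263
Lq = ρ²(1+C_s²)/(2(1−ρ)) = 0.1065·(1+1.519)/(2·0.6737)
= 0.1065·2.5190/1.3473 = 0.19911

Final: 0.19911


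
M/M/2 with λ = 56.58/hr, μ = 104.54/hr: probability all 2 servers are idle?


a = λ/μ = 56.58/104.54 = 0.5412; ρ = a/c = 0.2706
Σ_{k=0}^{1} a^k/k! (terms k=0..1) = 1.00000 + 0.54123 = 1.54123
Tail: a^2/(2!(1−ρ)) = 0.29293/(2·0.7294) = 0.20080
P₀ = 1/(1.54123 + 0.20080) = 1/1.74203 = 0.574042

Final: 0.574042


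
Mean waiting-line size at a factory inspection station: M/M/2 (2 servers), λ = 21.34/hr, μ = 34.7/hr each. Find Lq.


a = λ/μ = 0.6150; ρ = a/2 = 0.3075
P₀ = 0.529645
Lq = P₀·a^c·ρ / (c!·(1−ρ)²) = 0.529645·0.37821·0.3075/(2·0.47957)
= 0.06422

Final: 0.06422


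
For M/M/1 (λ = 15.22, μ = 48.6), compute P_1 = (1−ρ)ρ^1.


ρ = 15.22/48.6 = 0.3132
P_n = (1−ρ)·ρ^n = (1 − 0.3132)·0.3132^1 = 0.6868·0.313169 = 0.215094

Final: 0.215094


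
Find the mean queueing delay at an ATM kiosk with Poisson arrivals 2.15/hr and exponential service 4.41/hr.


ρ = 2.15/4.41 = 0.4875
Wq = ρ/(μ−λ) = 0.4875/(4.41 − 2.15) = 0.4875/2.26 = 0.2157 hr

Final: 0.2157 hr


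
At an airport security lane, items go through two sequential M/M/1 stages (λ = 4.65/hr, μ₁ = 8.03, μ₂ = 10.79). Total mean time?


Each node sees arrival rate λ = 4.65/hr (tandem ⇒ throughput preserved).
W₁ = 1/(μ₁−λ) = 1/(8.03−4.65) = 0.29586 hr
W₂ = 1/(μ₂−λ) = 1/(10.79−4.65) = 0.16287 hr
W_total = W₁ + W₂ = 0.29586 + 0.16287 = 0.45872 hr

Final: 0.45872 hr


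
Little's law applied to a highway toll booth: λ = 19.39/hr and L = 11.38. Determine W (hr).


W = L/λ = 11.38/19.39 = 0.5869 hr

Final: 0.5869 hr


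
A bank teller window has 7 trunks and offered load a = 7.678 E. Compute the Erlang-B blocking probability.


B(c,a) = (a^c/c!) / Σ_{k=0}^{c} a^k/k!
a^7/7! = 312.108947
Σ terms (k=0..7): 1.00000 + 7.67800 + 29.47584 + 75.43850 + 144.80421 + 222.36135 + 284.54840 + 312.10895 = 1077.415251
B = 312.108947/1077.415251 = 0.289683

Final: 0.289683


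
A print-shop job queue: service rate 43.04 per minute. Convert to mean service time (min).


Mean service time = 1/μ = 1/43.04 minute = 0.02323 minute
In minutes: 0.02323 × 1 = 0.02323 min

Final: 0.02323 min


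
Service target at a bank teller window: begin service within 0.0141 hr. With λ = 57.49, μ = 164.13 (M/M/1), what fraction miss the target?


ρ = 57.49/164.13 = 0.3503
P(Wq > t) = ρ·e^{−(μ−λ)t} = 0.3503·e^{−1.5036}
= 0.3503·0.222323 = 0.077873

Final: 0.077873


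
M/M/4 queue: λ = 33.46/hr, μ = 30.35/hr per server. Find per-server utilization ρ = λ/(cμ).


ρ = λ/(cμ) = 33.46/(4·30.35) = 33.46/121.40 = 0.2756

Final: 0.2756


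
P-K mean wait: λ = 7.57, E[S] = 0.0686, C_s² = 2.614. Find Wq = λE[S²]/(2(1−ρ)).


ρ = λ·E[S] = 7.57·0.0686 = 0.5193
E[S²] = E[S]²(1+C_s²) = 0.0686²·(1+2.614) = 0.017007
Wq = λ·E[S²]/(2(1−ρ)) = 7.57·0.017007/(2·0.4807) = 0.13392 hr

Final: 0.13392 hr


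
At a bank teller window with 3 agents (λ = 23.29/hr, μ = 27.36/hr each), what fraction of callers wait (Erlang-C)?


a = λ/μ = 0.8512; ρ = a/3 = 0.2837
P₀ = 0.424254 (from M/M/c formula)
C(c,a) = [a^c/(c!(1−ρ))]·P₀ = [0.61682/(6·0.7163)]·0.424254
= 0.14353·0.424254 = 0.060893

Final: 0.060893


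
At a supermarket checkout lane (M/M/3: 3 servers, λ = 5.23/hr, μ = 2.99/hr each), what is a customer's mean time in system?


a = 1.7492; ρ = 0.5831; P₀ = 0.155807
Lq = P₀·a^c·ρ/(c!(1−ρ)²) = 0.46610
Wq = Lq/λ = 0.46610/5.23 = 0.08912 hr
W = Wq + 1/μ = 0.08912 + 0.33445 = 0.42357 hr

Final: 0.42357 hr


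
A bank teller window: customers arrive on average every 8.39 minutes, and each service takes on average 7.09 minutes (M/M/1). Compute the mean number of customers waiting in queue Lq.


λ = 60/8.39 = 7.1514 /hr
μ = 60/7.09 = 8.4626 /hr
ρ = λ/μ = 7.1514/8.4626 = 0.8451
Lq = ρ²/(1−ρ) = 0.7141/0.1549 = 4.6088

Final: 4.6088


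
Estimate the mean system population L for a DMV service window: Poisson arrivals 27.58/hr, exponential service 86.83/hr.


ρ = λ/μ = 27.58/86.83 = 0.3176
L = ρ/(1−ρ) = 0.3176/(1 − 0.3176) = 0.3176/0.6824 = 0.4655

Final: 0.4655


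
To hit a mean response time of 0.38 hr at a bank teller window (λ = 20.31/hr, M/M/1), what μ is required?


W = 1/(μ−λ) ⇒ μ − λ = 1/W = 1/0.38 = 2.6316
μ = λ + 1/W = 20.31 + 2.6316 = 22.9416 per hr

Final: 22.9416 /hr


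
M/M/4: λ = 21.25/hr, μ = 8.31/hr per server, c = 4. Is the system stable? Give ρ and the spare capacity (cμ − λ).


Total capacity cμ = 4·8.31 = 33.24/hr
ρ = λ/(cμ) = 21.25/33.24 = 0.6393
Stable ⇔ ρ < 1: YES
Spare capacity = cμ − λ = 33.24 − 21.25 = 11.99/hr

Final: ρ = 0.6393; stable; margin = 11.99/hr


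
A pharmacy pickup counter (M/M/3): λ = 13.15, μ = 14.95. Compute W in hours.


a = 0.8796; ρ = 0.2932; P₀ = 0.412045
Lq = P₀·a^c·ρ/(c!(1−ρ)²) = 0.02743
Wq = Lq/λ = 0.02743/13.15 = 0.002086 hr
W = Wq + 1/μ = 0.002086 + 0.06689 = 0.06898 hr

Final: 0.06898 hr


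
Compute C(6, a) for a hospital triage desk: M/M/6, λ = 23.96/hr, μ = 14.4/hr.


a = λ/μ = 1.6639; ρ = a/6 = 0.2773
P₀ = 0.189310 (from M/M/c formula)
C(c,a) = [a^c/(c!(1−ρ))]·P₀ = [21.22003/(720·0.7227)]·0.189310
= 0.04078·0.189310 = 0.007720

Final: 0.007720


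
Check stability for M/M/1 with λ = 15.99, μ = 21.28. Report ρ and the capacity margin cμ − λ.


Total capacity cμ = 1·21.28 = 21.28/hr
ρ = λ/(cμ) = 15.99/21.28 = 0.7514
Stable ⇔ ρ < 1: YES
Spare capacity = cμ − λ = 21.28 − 15.99 = 5.29/hr

Final: ρ = 0.7514; stable; margin = 5.29/hr


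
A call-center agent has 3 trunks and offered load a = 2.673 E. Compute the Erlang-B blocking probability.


B(c,a) = (a^c/c!) / Σ_{k=0}^{c} a^k/k!
a^3/3! = 3.183066
Σ terms (k=0..3): 1.00000 + 2.67300 + 3.57246 + 3.18307 = 10.428530
B = 3.183066/10.428530 = 0.305227

Final: 0.305227


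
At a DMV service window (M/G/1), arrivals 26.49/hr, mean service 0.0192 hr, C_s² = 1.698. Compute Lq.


ρ = λ·E[S] = 26.49·0.0192 = 0.5086
Lq = ρ²(1+C_s²)/(2(1−ρ)) = 0.2587·(1+1.698)/(2·0.4914)
= 0.2587·2.6980/0.9828 = 0.71015

Final: 0.71015


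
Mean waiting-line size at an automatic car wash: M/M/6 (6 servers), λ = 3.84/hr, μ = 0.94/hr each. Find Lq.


a = λ/μ = 4.0851; ρ = a/6 = 0.6809
P₀ = 0.015128
Lq = P₀·a^c·ρ / (c!·(1−ρ)²) = 0.015128·4647.50884·0.6809/(720·0.10186)
= 0.65275

Final: 0.65275


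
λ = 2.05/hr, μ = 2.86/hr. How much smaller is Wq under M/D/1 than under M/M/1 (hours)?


ρ = 2.05/2.86 = 0.7168
Wq(M/M/1) = ρ/(μ−λ) = 0.7168/0.8100 = 0.88492 hr
Wq(M/D/1) = ρ/(2(μ−λ)) = 0.44246 hr
Savings = 0.88492 − 0.44246 = 0.44246 hr

Final: 0.44246 hr


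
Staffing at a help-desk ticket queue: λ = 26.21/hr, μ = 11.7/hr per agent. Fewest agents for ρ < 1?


Stability requires cμ > λ ⇔ c > λ/μ.
λ/μ = 26.21/11.7 = 2.2402
Minimum integer c = ⌊2.2402⌋ + 1 = 3
Check: 3·11.7 = 35.10 > 26.21, while 2·11.7 = 23.40 ≤ 26.21

Final: 3 servers


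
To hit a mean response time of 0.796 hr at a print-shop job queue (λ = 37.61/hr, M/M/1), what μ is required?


W = 1/(μ−λ) ⇒ μ − λ = 1/W = 1/0.796 = 1.2563
μ = λ + 1/W = 37.61 + 1.2563 = 38.8663 per hr

Final: 38.8663 /hr


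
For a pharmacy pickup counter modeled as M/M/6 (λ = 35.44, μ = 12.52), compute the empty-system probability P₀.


a = λ/μ = 35.44/12.52 = 2.8307; ρ = a/c = 0.4718
Σ_{k=0}^{5} a^k/k! (terms k=0..5) = 1.00000 + 2.83067 + 4.00635 + 3.78022 + 2.67514 + 1.51449 = 15.80686
Tail: a^6/(6!(1−ρ)) = 514.44187/(720·0.5282) = 1.35266
P₀ = 1/(15.80686 + 1.35266) = 1/17.15952 = 0.058277

Final: 0.058277


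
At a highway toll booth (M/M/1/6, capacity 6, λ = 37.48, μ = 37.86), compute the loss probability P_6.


ρ = λ/μ = 37.48/37.86 = 0.9900
P_K = (1−ρ)ρ^K/(1−ρ^(K+1)) = (0.01004·0.941269)/(1 − 0.931822)
= 0.009447/0.068178 = 0.138570

Final: 0.138570


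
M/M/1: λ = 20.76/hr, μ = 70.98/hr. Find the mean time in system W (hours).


W = 1/(μ−λ) = 1/(70.98 − 20.76) = 1/50.22 = 0.01991 hr

Final: 0.01991 hr


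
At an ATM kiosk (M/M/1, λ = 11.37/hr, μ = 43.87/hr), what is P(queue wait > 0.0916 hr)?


ρ = 11.37/43.87 = 0.2592
P(Wq > t) = ρ·e^{−(μ−λ)t} = 0.2592·e^{−2.9770}
= 0.2592·0.050945 = 0.013204

Final: 0.013204


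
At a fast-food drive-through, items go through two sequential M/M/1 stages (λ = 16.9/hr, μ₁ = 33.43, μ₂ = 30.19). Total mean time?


Each node sees arrival rate λ = 16.9/hr (tandem ⇒ throughput preserved).
W₁ = 1/(μ₁−λ) = 1/(33.43−16.9) = 0.06050 hr
W₂ = 1/(μ₂−λ) = 1/(30.19−16.9) = 0.07524 hr
W_total = W₁ + W₂ = 0.06050 + 0.07524 = 0.13574 hr

Final: 0.13574 hr


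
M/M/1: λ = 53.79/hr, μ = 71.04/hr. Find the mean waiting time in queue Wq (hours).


ρ = 53.79/71.04 = 0.7572
Wq = ρ/(μ−λ) = 0.7572/(71.04 − 53.79) = 0.7572/17.25 = 0.04389 hr

Final: 0.04389 hr


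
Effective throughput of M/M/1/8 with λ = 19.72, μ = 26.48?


ρ = 0.7447; P_K = (1−ρ)ρ^8/(1−ρ^9) = 0.025982
λ_eff = λ(1 − P_K) = 19.72·(1 − 0.025982) = 19.72·0.974018 = 19.2076 /hr

Final: 19.2076 /hr


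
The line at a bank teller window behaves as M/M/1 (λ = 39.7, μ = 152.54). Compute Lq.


ρ = 39.7/152.54 = 0.2603
Lq = ρ²/(1−ρ) = 0.06774/0.7397 = 0.09157

Final: 0.09157


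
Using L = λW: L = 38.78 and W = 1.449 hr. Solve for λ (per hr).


λ = L/W = 38.78/1.449 = 26.7633 /hr

Final: 26.7633 /hr


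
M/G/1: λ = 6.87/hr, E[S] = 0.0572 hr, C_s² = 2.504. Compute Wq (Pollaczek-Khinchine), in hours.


ρ = λ·E[S] = 6.87·0.0572 = 0.3930
E[S²] = E[S]²(1+C_s²) = 0.0572²·(1+2.504) = 0.011465
Wq = λ·E[S²]/(2(1−ρ)) = 6.87·0.011465/(2·0.6070) = 0.06487 hr

Final: 0.06487 hr


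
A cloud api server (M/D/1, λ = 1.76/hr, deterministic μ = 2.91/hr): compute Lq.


ρ = 1.76/2.91 = 0.6048
M/D/1: Lq = ρ²/(2(1−ρ)) = 0.3658/(2·0.3952) = 0.46281

Final: 0.46281


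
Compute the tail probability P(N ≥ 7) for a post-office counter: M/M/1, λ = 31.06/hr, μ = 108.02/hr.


ρ = 31.06/108.02 = 0.2875
P(N ≥ n) = ρ^n = 0.2875^7 = 0.0001625

Final: 0.0001625


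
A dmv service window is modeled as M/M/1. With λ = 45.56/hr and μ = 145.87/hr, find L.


ρ = λ/μ = 45.56/145.87 = 0.3123
L = ρ/(1−ρ) = 0.3123/(1 − 0.3123) = 0.3123/0.6877 = 0.4542

Final: 0.4542


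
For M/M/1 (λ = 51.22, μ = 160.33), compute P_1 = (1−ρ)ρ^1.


ρ = 51.22/160.33 = 0.3195
P_n = (1−ρ)·ρ^n = (1 − 0.3195)·0.3195^1 = 0.6805·0.319466 = 0.217408

Final: 0.217408


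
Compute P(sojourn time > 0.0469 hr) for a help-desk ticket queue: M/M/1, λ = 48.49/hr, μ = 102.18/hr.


W ~ Exponential(μ−λ) for M/M/1.
μ − λ = 102.18 − 48.49 = 53.6900
P(W > t) = e^{−(μ−λ)t} = e^{−2.5181} = 0.080616

Final: 0.080616


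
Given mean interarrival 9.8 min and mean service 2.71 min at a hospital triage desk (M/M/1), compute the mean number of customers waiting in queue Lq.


λ = 60/9.8 = 6.1224 /hr
μ = 60/2.71 = 22.1402 /hr
ρ = λ/μ = 6.1224/22.1402 = 0.2765
Lq = ρ²/(1−ρ) = 0.07647/0.7235 = 0.1057

Final: 0.1057


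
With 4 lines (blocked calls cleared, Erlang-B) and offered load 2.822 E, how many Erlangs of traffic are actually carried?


B(4,2.822) = 0.186198 (Erlang-B)
Carried load = a(1 − B) = 2.822·(1 − 0.186198) = 2.822·0.813802 = 2.2965 E

Final: 2.2965 Erlangs


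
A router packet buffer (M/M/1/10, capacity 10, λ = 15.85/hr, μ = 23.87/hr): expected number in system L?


ρ = 15.85/23.87 = 0.6640
L = ρ[1 − (K+1)ρ^K + Kρ^(K+1)] / [(1−ρ)(1−ρ^(K+1))]
Numerator: 0.6640·(1 − 11·0.016664 + 10·0.011065) = 0.615772
Denominator: (0.3360)·(0.988935) = 0.332269
L = 0.615772/0.332269 = 1.8532

Final: 1.8532


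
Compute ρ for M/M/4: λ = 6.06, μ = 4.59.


ρ = λ/(cμ) = 6.06/(4·4.59) = 6.06/18.36 = 0.3301

Final: 0.3301


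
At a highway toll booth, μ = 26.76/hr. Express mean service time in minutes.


Mean service time = 1/μ = 1/26.76 hour = 0.03737 hour
In minutes: 0.03737 × 60 = 2.2422 min

Final: 2.2422 min


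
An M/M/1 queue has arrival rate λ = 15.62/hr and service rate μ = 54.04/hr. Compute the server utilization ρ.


ρ = λ/μ = 15.62/54.04 = 0.2890

Final: 0.2890


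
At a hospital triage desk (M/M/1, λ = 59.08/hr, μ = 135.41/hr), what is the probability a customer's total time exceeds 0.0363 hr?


W ~ Exponential(μ−λ) for M/M/1.
μ − λ = 135.41 − 59.08 = 76.3300
P(W > t) = e^{−(μ−λ)t} = e^{−2.7708} = 0.062613

Final: 0.062613


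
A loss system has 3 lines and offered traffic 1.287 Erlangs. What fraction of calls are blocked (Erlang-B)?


B(c,a) = (a^c/c!) / Σ_{k=0}^{c} a^k/k!
a^3/3! = 0.355291
Σ terms (k=0..3): 1.00000 + 1.28700 + 0.82818 + 0.35529 = 3.470476
B = 0.355291/3.470476 = 0.102375

Final: 0.102375


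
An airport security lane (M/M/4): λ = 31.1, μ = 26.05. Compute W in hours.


a = 1.1939; ρ = 0.2985; P₀ = 0.302045
Lq = P₀·a^c·ρ/(c!(1−ρ)²) = 0.01550
Wq = Lq/λ = 0.01550/31.1 = 0.0004985 hr
W = Wq + 1/μ = 0.0004985 + 0.03839 = 0.03889 hr

Final: 0.03889 hr


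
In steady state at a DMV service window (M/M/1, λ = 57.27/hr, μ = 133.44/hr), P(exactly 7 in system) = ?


ρ = 57.27/133.44 = 0.4292
P_n = (1−ρ)·ρ^n = (1 − 0.4292)·0.4292^7 = 0.5708·0.002682 = 0.001531

Final: 0.001531


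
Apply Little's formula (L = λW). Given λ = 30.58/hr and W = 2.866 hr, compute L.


L = λW = 30.58·2.866 = 87.6423

Final: 87.6423


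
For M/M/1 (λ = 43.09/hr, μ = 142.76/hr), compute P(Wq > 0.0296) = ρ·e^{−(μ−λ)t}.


ρ = 43.09/142.76 = 0.3018
P(Wq > t) = ρ·e^{−(μ−λ)t} = 0.3018·e^{−2.9502}
= 0.3018·0.052328 = 0.015794

Final: 0.015794


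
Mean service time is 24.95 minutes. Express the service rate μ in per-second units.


μ = 1/(service time) in consistent units.
1 second = 0.0166667 min, so μ = 0.0166667/24.95 = 0.0006680 per second

Final: 0.0006680 /sec


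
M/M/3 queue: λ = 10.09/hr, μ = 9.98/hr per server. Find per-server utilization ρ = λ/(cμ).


ρ = λ/(cμ) = 10.09/(3·9.98) = 10.09/29.94 = 0.3370

Final: 0.3370


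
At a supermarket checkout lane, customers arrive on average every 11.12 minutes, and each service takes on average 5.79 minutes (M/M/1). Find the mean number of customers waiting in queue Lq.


λ = 60/11.12 = 5.3957 /hr
μ = 60/5.79 = 10.3627 /hr
ρ = λ/μ = 5.3957/10.3627 = 0.5207
Lq = ρ²/(1−ρ) = 0.2711/0.4793 = 0.5656

Final: 0.5656


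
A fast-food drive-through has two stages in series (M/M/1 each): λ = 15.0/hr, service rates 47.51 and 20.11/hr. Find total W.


Each node sees arrival rate λ = 15.0/hr (tandem ⇒ throughput preserved).
W₁ = 1/(μ₁−λ) = 1/(47.51−15.0) = 0.03076 hr
W₂ = 1/(μ₂−λ) = 1/(20.11−15.0) = 0.19569 hr
W_total = W₁ + W₂ = 0.03076 + 0.19569 = 0.22645 hr

Final: 0.22645 hr


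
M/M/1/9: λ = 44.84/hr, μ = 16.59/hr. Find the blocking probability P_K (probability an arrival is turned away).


ρ = λ/μ = 44.84/16.59 = 2.7028
P_K = (1−ρ)ρ^K/(1−ρ^(K+1)) = (-1.7028·7697.912337)/(1 − 20806.171741)
= -13108.259404/-20805.171741 = 0.630048

Final: 0.630048


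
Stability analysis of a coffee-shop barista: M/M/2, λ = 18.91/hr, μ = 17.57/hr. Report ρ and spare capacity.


Total capacity cμ = 2·17.57 = 35.14/hr
ρ = λ/(cμ) = 18.91/35.14 = 0.5381
Stable ⇔ ρ < 1: YES
Spare capacity = cμ − λ = 35.14 − 18.91 = 16.23/hr

Final: ρ = 0.5381; stable; margin = 16.23/hr


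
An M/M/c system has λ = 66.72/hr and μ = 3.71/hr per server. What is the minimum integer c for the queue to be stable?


Stability requires cμ > λ ⇔ c > λ/μ.
λ/μ = 66.72/3.71 = 17.9838
Minimum integer c = ⌊17.9838⌋ + 1 = 18
Check: 18·3.71 = 66.78 > 66.72, while 17·3.71 = 63.07 ≤ 66.72

Final: 18 servers


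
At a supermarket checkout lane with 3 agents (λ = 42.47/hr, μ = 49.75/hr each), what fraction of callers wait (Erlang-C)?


a = λ/μ = 0.8537; ρ = a/3 = 0.2846
P₀ = 0.423197 (from M/M/c formula)
C(c,a) = [a^c/(c!(1−ρ))]·P₀ = [0.62211/(6·0.7154)]·0.423197
= 0.14492·0.423197 = 0.061331

Final: 0.061331


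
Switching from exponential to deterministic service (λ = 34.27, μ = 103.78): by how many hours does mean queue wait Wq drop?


ρ = 34.27/103.78 = 0.3302
Wq(M/M/1) = ρ/(μ−λ) = 0.3302/69.51 = 0.004751 hr
Wq(M/D/1) = ρ/(2(μ−λ)) = 0.002375 hr
Savings = 0.004751 − 0.002375 = 0.002375 hr

Final: 0.002375 hr


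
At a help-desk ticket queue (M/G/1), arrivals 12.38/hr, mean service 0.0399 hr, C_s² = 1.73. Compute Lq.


ρ = λ·E[S] = 12.38·0.0399 = 0.4940
Lq = ρ²(1+C_s²)/(2(1−ρ)) = 0.2440·(1+1.73)/(2·0.5060)
= 0.2440·2.7300/1.0121 = 0.65817

Final: 0.65817


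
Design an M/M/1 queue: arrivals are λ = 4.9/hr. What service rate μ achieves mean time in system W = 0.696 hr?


W = 1/(μ−λ) ⇒ μ − λ = 1/W = 1/0.696 = 1.4368
μ = λ + 1/W = 4.9 + 1.4368 = 6.3368 per hr

Final: 6.3368 /hr


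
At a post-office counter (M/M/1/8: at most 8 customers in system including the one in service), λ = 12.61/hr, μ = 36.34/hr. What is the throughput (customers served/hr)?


ρ = 0.3470; P_K = (1−ρ)ρ^8/(1−ρ^9) = 0.0001373
λ_eff = λ(1 − P_K) = 12.61·(1 − 0.0001373) = 12.61·0.999863 = 12.6083 /hr

Final: 12.6083 /hr


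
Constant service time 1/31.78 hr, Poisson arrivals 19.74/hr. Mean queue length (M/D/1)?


ρ = 19.74/31.78 = 0.6211
M/D/1: Lq = ρ²/(2(1−ρ)) = 0.3858/(2·0.3789) = 0.50919

Final: 0.50919


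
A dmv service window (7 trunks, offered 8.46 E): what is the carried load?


B(7,8.46) = 0.333492 (Erlang-B)
Carried load = a(1 − B) = 8.46·(1 − 0.333492) = 8.46·0.666508 = 5.6387 E

Final: 5.6387 Erlangs


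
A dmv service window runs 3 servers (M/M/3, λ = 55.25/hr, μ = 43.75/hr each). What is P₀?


a = λ/μ = 55.25/43.75 = 1.2629; ρ = a/c = 0.4210
Σ_{k=0}^{2} a^k/k! (terms k=0..2) = 1.00000 + 1.26286 + 0.79740 = 3.06026
Tail: a^3/(3!(1−ρ)) = 2.01401/(6·0.5790) = 0.57969
P₀ = 1/(3.06026 + 0.57969) = 1/3.63995 = 0.274729

Final: 0.274729


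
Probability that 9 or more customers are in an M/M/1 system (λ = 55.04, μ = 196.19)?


ρ = 55.04/196.19 = 0.2805
P(N ≥ n) = ρ^n = 0.2805^9 = 0.00001076

Final: 0.00001076


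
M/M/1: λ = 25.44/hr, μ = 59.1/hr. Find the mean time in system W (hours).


W = 1/(μ−λ) = 1/(59.1 − 25.44) = 1/33.66 = 0.02971 hr

Final: 0.02971 hr


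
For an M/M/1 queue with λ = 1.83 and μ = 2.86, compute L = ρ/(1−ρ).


ρ = λ/μ = 1.83/2.86 = 0.6399
L = ρ/(1−ρ) = 0.6399/(1 − 0.6399) = 0.6399/0.3601 = 1.7767

Final: 1.7767


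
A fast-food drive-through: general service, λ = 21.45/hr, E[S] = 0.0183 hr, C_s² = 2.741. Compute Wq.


ρ = λ·E[S] = 21.45·0.0183 = 0.3925
E[S²] = E[S]²(1+C_s²) = 0.0183²·(1+2.741) = 0.001253
Wq = λ·E[S²]/(2(1−ρ)) = 21.45·0.001253/(2·0.6075) = 0.02212 hr

Final: 0.02212 hr


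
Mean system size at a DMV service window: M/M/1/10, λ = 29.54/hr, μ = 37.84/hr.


ρ = 29.54/37.84 = 0.7807
L = ρ[1 − (K+1)ρ^K + Kρ^(K+1)] / [(1−ρ)(1−ρ^(K+1))]
Numerator: 0.7807·(1 − 11·0.084061 + 10·0.065623) = 0.571093
Denominator: (0.2193)·(0.934377) = 0.204951
L = 0.571093/0.204951 = 2.7865

Final: 2.7865


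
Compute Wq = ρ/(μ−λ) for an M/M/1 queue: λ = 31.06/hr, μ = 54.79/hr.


ρ = 31.06/54.79 = 0.5669
Wq = ρ/(μ−λ) = 0.5669/(54.79 − 31.06) = 0.5669/23.73 = 0.02389 hr

Final: 0.02389 hr


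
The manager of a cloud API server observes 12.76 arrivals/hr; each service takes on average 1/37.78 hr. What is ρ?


ρ = λ/μ = 12.76/37.78 = 0.3377

Final: 0.3377


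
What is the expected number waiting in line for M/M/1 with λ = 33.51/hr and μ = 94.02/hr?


ρ = 33.51/94.02 = 0.3564
Lq = ρ²/(1−ρ) = 0.1270/0.6436 = 0.1974

Final: 0.1974


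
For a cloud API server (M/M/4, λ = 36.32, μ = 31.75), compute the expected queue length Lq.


a = λ/μ = 1.1439; ρ = a/4 = 0.2860
P₀ = 0.317697
Lq = P₀·a^c·ρ / (c!·(1−ρ)²) = 0.317697·1.71241·0.2860/(24·0.50982)
= 0.01272

Final: 0.01272


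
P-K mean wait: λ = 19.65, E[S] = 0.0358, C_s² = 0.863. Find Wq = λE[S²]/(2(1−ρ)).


ρ = λ·E[S] = 19.65·0.0358 = 0.7035
E[S²] = E[S]²(1+C_s²) = 0.0358²·(1+0.863) = 0.002388
Wq = λ·E[S²]/(2(1−ρ)) = 19.65·0.002388/(2·0.2965) = 0.07911 hr

Final: 0.07911 hr


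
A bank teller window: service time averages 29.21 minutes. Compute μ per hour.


μ = 1/(service time) in consistent units.
1 hour = 60 min, so μ = 60/29.21 = 2.0541 per hour

Final: 2.0541 /hr


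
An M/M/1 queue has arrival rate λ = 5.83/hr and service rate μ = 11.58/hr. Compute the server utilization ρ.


ρ = λ/μ = 5.83/11.58 = 0.5035

Final: 0.5035


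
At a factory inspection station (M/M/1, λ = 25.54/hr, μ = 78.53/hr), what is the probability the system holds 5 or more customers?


ρ = 25.54/78.53 = 0.3252
P(N ≥ n) = ρ^n = 0.3252^5 = 0.003639

Final: 0.003639
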